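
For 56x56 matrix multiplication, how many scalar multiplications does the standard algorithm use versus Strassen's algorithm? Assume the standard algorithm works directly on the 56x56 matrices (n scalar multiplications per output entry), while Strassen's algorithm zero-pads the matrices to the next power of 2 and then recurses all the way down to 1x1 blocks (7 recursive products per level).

Matrix multiplication for 56x56 matrices:

Strassen's algorithm requires power-of-2 dimensions. Pad 56x56 to 64x64 (next power of 2).

Standard algorithm: 56^3 = 175616 multiplications
Strassen's algorithm: 7^(log2(64)) = 7^6 = 117649 multiplications
Savings: 175616 - 117649 = 57967 multiplications

Standard: 175616 multiplications (56^3). Strassen: 117649 multiplications (7^6, after padding to 64x64). Strassen reduces 8 recursive multiplications to 7 at each level.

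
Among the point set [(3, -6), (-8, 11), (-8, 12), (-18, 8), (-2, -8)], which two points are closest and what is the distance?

Computing all pairwise distances among 5 points:

d((3, -6), (-8, 11)) = 20.2485
d((3, -6), (-8, 12)) = 21.095
d((3, -6), (-18, 8)) = 25.2389
d((3, -6), (-2, -8)) = 5.3852
d((-8, 11), (-8, 12)) = 1.0 <-- minimum
d((-8, 11), (-18, 8)) = 10.4403
d((-8, 11), (-2, -8)) = 19.9249
d((-8, 12), (-18, 8)) = 10.7703
d((-8, 12), (-2, -8)) = 20.8806
d((-18, 8), (-2, -8)) = 22.6274

Closest pair: (-8, 11) and (-8, 12) with distance 1.0

The closest pair is (-8, 11) and (-8, 12) with Euclidean distance 1.0. For 5 points, brute-force pairwise comparison is shown above. For large n, the divide-and-conquer algorithm (sort by x, recurse on halves, check the dividing strip) achieves O(n log n).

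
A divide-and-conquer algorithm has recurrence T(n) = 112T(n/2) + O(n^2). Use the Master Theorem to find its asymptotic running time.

Master Theorem for T(n) = 112T(n/2) + O(n^2):

a = 112, b = 2, c = 2
log_b(a) = log_2(112) = 6.8074

Case 1: c = 2 < log_2(112) = 6.8074
T(n) = O(n^(log_2 112))

For T(n) = 112T(n/2) + O(n^2): log_2(112) = 6.8074. This is Case 1 of the Master Theorem (c < log_b(a), work dominated by leaves), giving O(n^(log_2 112)).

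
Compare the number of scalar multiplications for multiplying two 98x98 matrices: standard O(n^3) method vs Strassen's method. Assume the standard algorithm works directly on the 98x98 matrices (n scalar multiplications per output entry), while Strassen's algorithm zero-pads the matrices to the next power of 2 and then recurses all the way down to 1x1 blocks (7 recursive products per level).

Matrix multiplication for 98x98 matrices:

Strassen's algorithm requires power-of-2 dimensions. Pad 98x98 to 128x128 (next power of 2).

Standard algorithm: 98^3 = 941192 multiplications
Strassen's algorithm: 7^(log2(128)) = 7^7 = 823543 multiplications
Savings: 941192 - 823543 = 117649 multiplications

Standard: 941192 multiplications (98^3). Strassen: 823543 multiplications (7^7, after padding to 128x128). Strassen reduces 8 recursive multiplications to 7 at each level.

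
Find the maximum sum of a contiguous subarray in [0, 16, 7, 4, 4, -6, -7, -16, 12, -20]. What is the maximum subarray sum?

Using Kadane's algorithm on [0, 16, 7, 4, 4, -6, -7, -16, 12, -20]:

Scanning through the array:
Position 1 (value 16): max_ending_here = 16, max_so_far = 16
Position 2 (value 7): max_ending_here = 23, max_so_far = 23
Position 3 (value 4): max_ending_here = 27, max_so_far = 27
Position 4 (value 4): max_ending_here = 31, max_so_far = 31
Position 5 (value -6): max_ending_here = 25, max_so_far = 31
Position 6 (value -7): max_ending_here = 18, max_so_far = 31
Position 7 (value -16): max_ending_here = 2, max_so_far = 31
Position 8 (value 12): max_ending_here = 14, max_so_far = 31
Position 9 (value -20): max_ending_here = -6, max_so_far = 31

Maximum subarray: [0, 16, 7, 4, 4]
Maximum sum: 31

The maximum subarray is [0, 16, 7, 4, 4] with sum 31. This subarray runs from index 0 to index 4.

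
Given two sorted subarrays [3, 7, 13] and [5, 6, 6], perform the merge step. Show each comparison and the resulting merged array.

Merging process:

Compare 3 vs 5: take 3 from left. Merged: [3]
Compare 7 vs 5: take 5 from right. Merged: [3, 5]
Compare 7 vs 6: take 6 from right. Merged: [3, 5, 6]
Compare 7 vs 6: take 6 from right. Merged: [3, 5, 6, 6]
Append remaining from left: [7, 13]. Merged: [3, 5, 6, 6, 7, 13]

Final merged array: [3, 5, 6, 6, 7, 13]
Total comparisons: 4

The merged array is [3, 5, 6, 6, 7, 13], requiring 4 comparisons. The merge step runs in O(n) time where n is the total number of elements.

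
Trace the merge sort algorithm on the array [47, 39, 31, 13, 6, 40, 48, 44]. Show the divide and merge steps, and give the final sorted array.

Merge sort trace:

Split: [47, 39, 31, 13, 6, 40, 48, 44] -> [47, 39, 31, 13] and [6, 40, 48, 44]
  Split: [47, 39, 31, 13] -> [47, 39] and [31, 13]
    Split: [47, 39] -> [47] and [39]
    Merge: [47] + [39] -> [39, 47]
    Split: [31, 13] -> [31] and [13]
    Merge: [31] + [13] -> [13, 31]
  Merge: [39, 47] + [13, 31] -> [13, 31, 39, 47]
  Split: [6, 40, 48, 44] -> [6, 40] and [48, 44]
    Split: [6, 40] -> [6] and [40]
    Merge: [6] + [40] -> [6, 40]
    Split: [48, 44] -> [48] and [44]
    Merge: [48] + [44] -> [44, 48]
  Merge: [6, 40] + [44, 48] -> [6, 40, 44, 48]
Merge: [13, 31, 39, 47] + [6, 40, 44, 48] -> [6, 13, 31, 39, 40, 44, 47, 48]

Final sorted array: [6, 13, 31, 39, 40, 44, 47, 48]

The merge sort proceeds by recursively splitting the array and merging sorted halves.
After all merges, the sorted array is [6, 13, 31, 39, 40, 44, 47, 48].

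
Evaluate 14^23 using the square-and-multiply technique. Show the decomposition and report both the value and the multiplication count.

Computing 14^23 by squaring (build up from 14^1; each line after the first costs one multiplication):

14^1 = 14
14^2 = (14^1)^2 = 14^2 = 196
14^4 = (14^2)^2 = 196^2 = 38416
14^5 = 14 * 14^4 = 14 * 38416 = 537824
14^10 = (14^5)^2 = 537824^2 = 289254654976
14^11 = 14 * 14^10 = 14 * 289254654976 = 4049565169664
14^22 = (14^11)^2 = 4049565169664^2 = 16398978063355821105872896
14^23 = 14 * 14^22 = 14 * 16398978063355821105872896 = 229585692886981495482220544

Result: 229585692886981495482220544
Multiplications needed: 7 (7 lines after 14^1)

14^23 = 229585692886981495482220544. Using exponentiation by squaring, this requires 7 multiplications. The key idea: if the exponent is even, square the half-power; if odd, multiply by the base once.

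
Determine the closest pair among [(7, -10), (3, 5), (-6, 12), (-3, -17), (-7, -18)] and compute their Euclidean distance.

Computing all pairwise distances among 5 points:

d((7, -10), (3, 5)) = 15.5242
d((7, -10), (-6, 12)) = 25.5539
d((7, -10), (-3, -17)) = 12.2066
d((7, -10), (-7, -18)) = 16.1245
d((3, 5), (-6, 12)) = 11.4018
d((3, 5), (-3, -17)) = 22.8035
d((3, 5), (-7, -18)) = 25.0799
d((-6, 12), (-3, -17)) = 29.1548
d((-6, 12), (-7, -18)) = 30.0167
d((-3, -17), (-7, -18)) = 4.1231 <-- minimum

Closest pair: (-3, -17) and (-7, -18) with distance 4.1231

The closest pair is (-3, -17) and (-7, -18) with Euclidean distance 4.1231. For 5 points, brute-force pairwise comparison is shown above. For large n, the divide-and-conquer algorithm (sort by x, recurse on halves, check the dividing strip) achieves O(n log n).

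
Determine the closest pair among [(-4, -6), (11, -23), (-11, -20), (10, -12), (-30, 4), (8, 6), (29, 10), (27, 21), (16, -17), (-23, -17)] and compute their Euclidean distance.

Computing all pairwise distances among 10 points:

d((-4, -6), (11, -23)) = 22.6716
d((-4, -6), (-11, -20)) = 15.6525
d((-4, -6), (10, -12)) = 15.2315
d((-4, -6), (-30, 4)) = 27.8568
d((-4, -6), (8, 6)) = 16.9706
d((-4, -6), (29, 10)) = 36.6742
d((-4, -6), (27, 21)) = 41.1096
d((-4, -6), (16, -17)) = 22.8254
d((-4, -6), (-23, -17)) = 21.9545
d((11, -23), (-11, -20)) = 22.2036
d((11, -23), (10, -12)) = 11.0454
d((11, -23), (-30, 4)) = 49.0918
d((11, -23), (8, 6)) = 29.1548
d((11, -23), (29, 10)) = 37.5899
d((11, -23), (27, 21)) = 46.8188
d((11, -23), (16, -17)) = 7.8102 <-- minimum
d((11, -23), (-23, -17)) = 34.5254
d((-11, -20), (10, -12)) = 22.4722
d((-11, -20), (-30, 4)) = 30.6105
d((-11, -20), (8, 6)) = 32.2025
d((-11, -20), (29, 10)) = 50.0
d((-11, -20), (27, 21)) = 55.9017
d((-11, -20), (16, -17)) = 27.1662
d((-11, -20), (-23, -17)) = 12.3693
d((10, -12), (-30, 4)) = 43.0813
d((10, -12), (8, 6)) = 18.1108
d((10, -12), (29, 10)) = 29.0689
d((10, -12), (27, 21)) = 37.1214
d((10, -12), (16, -17)) = 7.8102 <-- minimum
d((10, -12), (-23, -17)) = 33.3766
d((-30, 4), (8, 6)) = 38.0526
d((-30, 4), (29, 10)) = 59.3043
d((-30, 4), (27, 21)) = 59.4811
d((-30, 4), (16, -17)) = 50.5668
d((-30, 4), (-23, -17)) = 22.1359
d((8, 6), (29, 10)) = 21.3776
d((8, 6), (27, 21)) = 24.2074
d((8, 6), (16, -17)) = 24.3516
d((8, 6), (-23, -17)) = 38.6005
d((29, 10), (27, 21)) = 11.1803
d((29, 10), (16, -17)) = 29.9666
d((29, 10), (-23, -17)) = 58.5918
d((27, 21), (16, -17)) = 39.5601
d((27, 21), (-23, -17)) = 62.8013
d((16, -17), (-23, -17)) = 39.0

Minimum distance: 7.8102 (tie among 2 pairs: (11, -23) and (16, -17); (10, -12) and (16, -17))

The minimum Euclidean distance is 7.8102. There is a tie: 2 pairs achieve this minimum — (11, -23) and (16, -17); (10, -12) and (16, -17). Any of these is a valid closest pair. For 10 points, brute-force pairwise comparison is shown above. For large n, the divide-and-conquer algorithm (sort by x, recurse on halves, check the dividing strip) achieves O(n log n).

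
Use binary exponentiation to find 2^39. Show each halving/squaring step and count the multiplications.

Computing 2^39 by squaring (build up from 2^1; each line after the first costs one multiplication):

2^1 = 2
2^2 = (2^1)^2 = 2^2 = 4
2^4 = (2^2)^2 = 4^2 = 16
2^8 = (2^4)^2 = 16^2 = 256
2^9 = 2 * 2^8 = 2 * 256 = 512
2^18 = (2^9)^2 = 512^2 = 262144
2^19 = 2 * 2^18 = 2 * 262144 = 524288
2^38 = (2^19)^2 = 524288^2 = 274877906944
2^39 = 2 * 2^38 = 2 * 274877906944 = 549755813888

Result: 549755813888
Multiplications needed: 8 (8 lines after 2^1)

2^39 = 549755813888. Using exponentiation by squaring, this requires 8 multiplications. The key idea: if the exponent is even, square the half-power; if odd, multiply by the base once.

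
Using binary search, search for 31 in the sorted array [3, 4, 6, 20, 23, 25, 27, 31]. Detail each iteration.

Binary search for 31 in [3, 4, 6, 20, 23, 25, 27, 31]:

lo=0, hi=7, mid=3, arr[mid]=20 -> 20 < 31, search right half
lo=4, hi=7, mid=5, arr[mid]=25 -> 25 < 31, search right half
lo=6, hi=7, mid=6, arr[mid]=27 -> 27 < 31, search right half
lo=7, hi=7, mid=7, arr[mid]=31 -> Found target at index 7!

Binary search finds 31 at index 7 after 4 comparisons. The search repeatedly halves the search space by comparing with the middle element.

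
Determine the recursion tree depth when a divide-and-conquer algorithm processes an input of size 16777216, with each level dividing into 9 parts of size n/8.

For divide and conquer with division factor 8:

Problem sizes at each level:
Level 0: 16777216
Level 1: 2097152
Level 2: 262144
Level 3: 32768
Level 4: 4096
Level 5: 512
Level 6: 64
Level 7: 8
Level 8: 1

The root is level 0 and the size-1 base case is level 8 (the tree spans levels 0 through 8, i.e. 9 levels counting the root), so the depth is the number of divisions: log_8(16777216) = 8

The recursion tree depth is log_8(16777216) = 8. At each level, the problem size is divided by 8, so it takes 8 divisions to reduce to a base case of size 1. The algorithm makes 9 recursive calls at each level.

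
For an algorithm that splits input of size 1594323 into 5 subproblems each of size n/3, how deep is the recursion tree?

For divide and conquer with division factor 3:

Problem sizes at each level:
Level 0: 1594323
Level 1: 531441
Level 2: 177147
Level 3: 59049
Level 4: 19683
Level 5: 6561
Level 6: 2187
Level 7: 729
Level 8: 243
Level 9: 81
Level 10: 27
Level 11: 9
Level 12: 3
Level 13: 1

The root is level 0 and the size-1 base case is level 13 (the tree spans levels 0 through 13, i.e. 14 levels counting the root), so the depth is the number of divisions: log_3(1594323) = 13

The recursion tree depth is log_3(1594323) = 13. At each level, the problem size is divided by 3, so it takes 13 divisions to reduce to a base case of size 1. The algorithm makes 5 recursive calls at each level.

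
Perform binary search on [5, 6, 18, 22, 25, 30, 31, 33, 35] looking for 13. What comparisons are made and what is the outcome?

Binary search for 13 in [5, 6, 18, 22, 25, 30, 31, 33, 35]:

lo=0, hi=8, mid=4, arr[mid]=25 -> 25 > 13, search left half
lo=0, hi=3, mid=1, arr[mid]=6 -> 6 < 13, search right half
lo=2, hi=3, mid=2, arr[mid]=18 -> 18 > 13, search left half
lo=2 > hi=1, target 13 not found

Binary search determines that 13 is not in the array after 3 comparisons. The search space was exhausted without finding the target.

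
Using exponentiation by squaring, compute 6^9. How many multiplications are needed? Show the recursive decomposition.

Computing 6^9 by squaring (build up from 6^1; each line after the first costs one multiplication):

6^1 = 6
6^2 = (6^1)^2 = 6^2 = 36
6^4 = (6^2)^2 = 36^2 = 1296
6^8 = (6^4)^2 = 1296^2 = 1679616
6^9 = 6 * 6^8 = 6 * 1679616 = 10077696

Result: 10077696
Multiplications needed: 4 (4 lines after 6^1)

6^9 = 10077696. Using exponentiation by squaring, this requires 4 multiplications. The key idea: if the exponent is even, square the half-power; if odd, multiply by the base once.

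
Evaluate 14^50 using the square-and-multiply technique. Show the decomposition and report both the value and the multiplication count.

Computing 14^50 by squaring (build up from 14^1; each line after the first costs one multiplication):

14^1 = 14
14^2 = (14^1)^2 = 14^2 = 196
14^3 = 14 * 14^2 = 14 * 196 = 2744
14^6 = (14^3)^2 = 2744^2 = 7529536
14^12 = (14^6)^2 = 7529536^2 = 56693912375296
14^24 = (14^12)^2 = 56693912375296^2 = 3214199700417740936751087616
14^25 = 14 * 14^24 = 14 * 3214199700417740936751087616 = 44998795805848373114515226624
14^50 = (14^25)^2 = 44998795805848373114515226624^2 = 2024891623976437135118764865774783290467102632746078437376

Result: 2024891623976437135118764865774783290467102632746078437376
Multiplications needed: 7 (7 lines after 14^1)

14^50 = 2024891623976437135118764865774783290467102632746078437376. Using exponentiation by squaring, this requires 7 multiplications. The key idea: if the exponent is even, square the half-power; if odd, multiply by the base once.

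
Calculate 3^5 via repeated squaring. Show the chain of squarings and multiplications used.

Computing 3^5 by squaring (build up from 3^1; each line after the first costs one multiplication):

3^1 = 3
3^2 = (3^1)^2 = 3^2 = 9
3^4 = (3^2)^2 = 9^2 = 81
3^5 = 3 * 3^4 = 3 * 81 = 243

Result: 243
Multiplications needed: 3 (3 lines after 3^1)

3^5 = 243. Using exponentiation by squaring, this requires 3 multiplications. The key idea: if the exponent is even, square the half-power; if odd, multiply by the base once.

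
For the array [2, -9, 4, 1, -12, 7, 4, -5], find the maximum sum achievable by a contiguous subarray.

Using Kadane's algorithm on [2, -9, 4, 1, -12, 7, 4, -5]:

Scanning through the array:
Position 1 (value -9): max_ending_here = -7, max_so_far = 2
Position 2 (value 4): max_ending_here = 4, max_so_far = 4
Position 3 (value 1): max_ending_here = 5, max_so_far = 5
Position 4 (value -12): max_ending_here = -7, max_so_far = 5
Position 5 (value 7): max_ending_here = 7, max_so_far = 7
Position 6 (value 4): max_ending_here = 11, max_so_far = 11
Position 7 (value -5): max_ending_here = 6, max_so_far = 11

Maximum subarray: [7, 4]
Maximum sum: 11

The maximum subarray is [7, 4] with sum 11. This subarray runs from index 5 to index 6.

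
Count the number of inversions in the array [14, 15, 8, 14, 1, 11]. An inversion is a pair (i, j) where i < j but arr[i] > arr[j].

Finding inversions in [14, 15, 8, 14, 1, 11]:

(0, 2): arr[0]=14 > arr[2]=8
(0, 4): arr[0]=14 > arr[4]=1
(0, 5): arr[0]=14 > arr[5]=11
(1, 2): arr[1]=15 > arr[2]=8
(1, 3): arr[1]=15 > arr[3]=14
(1, 4): arr[1]=15 > arr[4]=1
(1, 5): arr[1]=15 > arr[5]=11
(2, 4): arr[2]=8 > arr[4]=1
(3, 4): arr[3]=14 > arr[4]=1
(3, 5): arr[3]=14 > arr[5]=11

Total inversions: 10

The array has 10 inversion(s): (0,2), (0,4), (0,5), (1,2), (1,3), (1,4), (1,5), (2,4), (3,4), (3,5). Each pair (i,j) satisfies i < j and arr[i] > arr[j].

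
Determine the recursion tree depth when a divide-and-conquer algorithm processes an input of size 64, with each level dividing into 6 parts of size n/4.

For divide and conquer with division factor 4:

Problem sizes at each level:
Level 0: 64
Level 1: 16
Level 2: 4
Level 3: 1

The root is level 0 and the size-1 base case is level 3 (the tree spans levels 0 through 3, i.e. 4 levels counting the root), so the depth is the number of divisions: log_4(64) = 3

The recursion tree depth is log_4(64) = 3. At each level, the problem size is divided by 4, so it takes 3 divisions to reduce to a base case of size 1. The algorithm makes 6 recursive calls at each level.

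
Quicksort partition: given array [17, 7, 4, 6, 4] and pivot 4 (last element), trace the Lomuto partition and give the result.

Lomuto partition with pivot = 4:

Initial array: [17, 7, 4, 6, 4]

arr[0]=17 > 4: no swap
arr[1]=7 > 4: no swap
arr[2]=4 <= 4: swap with position 0, array becomes [4, 7, 17, 6, 4]
arr[3]=6 > 4: no swap

Place pivot at position 1: [4, 4, 17, 6, 7]
Pivot position: 1

After partitioning with pivot 4, the array becomes [4, 4, 17, 6, 7]. The pivot is placed at index 1. All elements to the left of the pivot are <= 4, and all elements to the right are > 4.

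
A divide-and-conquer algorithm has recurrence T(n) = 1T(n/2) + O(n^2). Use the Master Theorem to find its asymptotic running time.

Master Theorem for T(n) = 1T(n/2) + O(n^2):

a = 1, b = 2, c = 2
log_b(a) = log_2(1) = 0.0000

Case 3: c = 2 > log_2(1) = 0.0000
T(n) = O(n^2) = O(n^2)

For T(n) = 1T(n/2) + O(n^2): log_2(1) = 0.0000. This is Case 3 of the Master Theorem (c > log_b(a), work dominated by root), giving O(n^2).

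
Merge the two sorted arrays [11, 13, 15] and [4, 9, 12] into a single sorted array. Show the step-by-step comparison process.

Merging process:

Compare 11 vs 4: take 4 from right. Merged: [4]
Compare 11 vs 9: take 9 from right. Merged: [4, 9]
Compare 11 vs 12: take 11 from left. Merged: [4, 9, 11]
Compare 13 vs 12: take 12 from right. Merged: [4, 9, 11, 12]
Append remaining from left: [13, 15]. Merged: [4, 9, 11, 12, 13, 15]

Final merged array: [4, 9, 11, 12, 13, 15]
Total comparisons: 4

The merged array is [4, 9, 11, 12, 13, 15], requiring 4 comparisons. The merge step runs in O(n) time where n is the total number of elements.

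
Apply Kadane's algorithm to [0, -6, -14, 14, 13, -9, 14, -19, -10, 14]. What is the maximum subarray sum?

Using Kadane's algorithm on [0, -6, -14, 14, 13, -9, 14, -19, -10, 14]:

Scanning through the array:
Position 1 (value -6): max_ending_here = -6, max_so_far = 0
Position 2 (value -14): max_ending_here = -14, max_so_far = 0
Position 3 (value 14): max_ending_here = 14, max_so_far = 14
Position 4 (value 13): max_ending_here = 27, max_so_far = 27
Position 5 (value -9): max_ending_here = 18, max_so_far = 27
Position 6 (value 14): max_ending_here = 32, max_so_far = 32
Position 7 (value -19): max_ending_here = 13, max_so_far = 32
Position 8 (value -10): max_ending_here = 3, max_so_far = 32
Position 9 (value 14): max_ending_here = 17, max_so_far = 32

Maximum subarray: [14, 13, -9, 14]
Maximum sum: 32

The maximum subarray is [14, 13, -9, 14] with sum 32. This subarray runs from index 3 to index 6.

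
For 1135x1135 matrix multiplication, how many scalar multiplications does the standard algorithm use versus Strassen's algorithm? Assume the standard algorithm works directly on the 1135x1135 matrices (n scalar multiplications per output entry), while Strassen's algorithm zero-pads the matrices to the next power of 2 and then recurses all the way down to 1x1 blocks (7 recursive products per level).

Matrix multiplication for 1135x1135 matrices:

Strassen's algorithm requires power-of-2 dimensions. Pad 1135x1135 to 2048x2048 (next power of 2).

Standard algorithm: 1135^3 = 1462135375 multiplications
Strassen's algorithm: 7^(log2(2048)) = 7^11 = 1977326743 multiplications
Difference: 1462135375 - 1977326743 = -515191368 (Strassen uses MORE here due to padding overhead — for small or just-over-power-of-2 n, padding can outweigh the per-level savings)

Standard: 1462135375 multiplications (1135^3). Strassen: 1977326743 multiplications (7^11, after padding to 2048x2048). Strassen reduces 8 recursive multiplications to 7 at each level.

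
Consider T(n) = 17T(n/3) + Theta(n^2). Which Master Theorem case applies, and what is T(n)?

Master Theorem for T(n) = 17T(n/3) + O(n^2):

a = 17, b = 3, c = 2
log_b(a) = log_3(17) = 2.5789

Case 1: c = 2 < log_3(17) = 2.5789
T(n) = O(n^(log_3 17))

For T(n) = 17T(n/3) + O(n^2): log_3(17) = 2.5789. This is Case 1 of the Master Theorem (c < log_b(a), work dominated by leaves), giving O(n^(log_3 17)).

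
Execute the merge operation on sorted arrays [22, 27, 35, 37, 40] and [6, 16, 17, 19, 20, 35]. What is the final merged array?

Merging process:

Compare 22 vs 6: take 6 from right. Merged: [6]
Compare 22 vs 16: take 16 from right. Merged: [6, 16]
Compare 22 vs 17: take 17 from right. Merged: [6, 16, 17]
Compare 22 vs 19: take 19 from right. Merged: [6, 16, 17, 19]
Compare 22 vs 20: take 20 from right. Merged: [6, 16, 17, 19, 20]
Compare 22 vs 35: take 22 from left. Merged: [6, 16, 17, 19, 20, 22]
Compare 27 vs 35: take 27 from left. Merged: [6, 16, 17, 19, 20, 22, 27]
Compare 35 vs 35: take 35 from left. Merged: [6, 16, 17, 19, 20, 22, 27, 35]
Compare 37 vs 35: take 35 from right. Merged: [6, 16, 17, 19, 20, 22, 27, 35, 35]
Append remaining from left: [37, 40]. Merged: [6, 16, 17, 19, 20, 22, 27, 35, 35, 37, 40]

Final merged array: [6, 16, 17, 19, 20, 22, 27, 35, 35, 37, 40]
Total comparisons: 9

The merged array is [6, 16, 17, 19, 20, 22, 27, 35, 35, 37, 40], requiring 9 comparisons. The merge step runs in O(n) time where n is the total number of elements.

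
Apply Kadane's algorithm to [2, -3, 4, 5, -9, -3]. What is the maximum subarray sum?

Using Kadane's algorithm on [2, -3, 4, 5, -9, -3]:

Scanning through the array:
Position 1 (value -3): max_ending_here = -1, max_so_far = 2
Position 2 (value 4): max_ending_here = 4, max_so_far = 4
Position 3 (value 5): max_ending_here = 9, max_so_far = 9
Position 4 (value -9): max_ending_here = 0, max_so_far = 9
Position 5 (value -3): max_ending_here = -3, max_so_far = 9

Maximum subarray: [4, 5]
Maximum sum: 9

The maximum subarray is [4, 5] with sum 9. This subarray runs from index 2 to index 3.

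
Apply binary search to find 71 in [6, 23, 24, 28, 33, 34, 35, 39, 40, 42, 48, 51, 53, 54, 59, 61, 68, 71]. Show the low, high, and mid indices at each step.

Binary search for 71 in [6, 23, 24, 28, 33, 34, 35, 39, 40, 42, 48, 51, 53, 54, 59, 61, 68, 71]:

lo=0, hi=17, mid=8, arr[mid]=40 -> 40 < 71, search right half
lo=9, hi=17, mid=13, arr[mid]=54 -> 54 < 71, search right half
lo=14, hi=17, mid=15, arr[mid]=61 -> 61 < 71, search right half
lo=16, hi=17, mid=16, arr[mid]=68 -> 68 < 71, search right half
lo=17, hi=17, mid=17, arr[mid]=71 -> Found target at index 17!

Binary search finds 71 at index 17 after 5 comparisons. The search repeatedly halves the search space by comparing with the middle element.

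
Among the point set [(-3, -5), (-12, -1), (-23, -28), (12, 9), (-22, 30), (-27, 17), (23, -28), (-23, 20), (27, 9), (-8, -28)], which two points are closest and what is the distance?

Computing all pairwise distances among 10 points:

d((-3, -5), (-12, -1)) = 9.8489
d((-3, -5), (-23, -28)) = 30.4795
d((-3, -5), (12, 9)) = 20.5183
d((-3, -5), (-22, 30)) = 39.8246
d((-3, -5), (-27, 17)) = 32.5576
d((-3, -5), (23, -28)) = 34.7131
d((-3, -5), (-23, 20)) = 32.0156
d((-3, -5), (27, 9)) = 33.1059
d((-3, -5), (-8, -28)) = 23.5372
d((-12, -1), (-23, -28)) = 29.1548
d((-12, -1), (12, 9)) = 26.0
d((-12, -1), (-22, 30)) = 32.573
d((-12, -1), (-27, 17)) = 23.4307
d((-12, -1), (23, -28)) = 44.2041
d((-12, -1), (-23, 20)) = 23.7065
d((-12, -1), (27, 9)) = 40.2616
d((-12, -1), (-8, -28)) = 27.2947
d((-23, -28), (12, 9)) = 50.9313
d((-23, -28), (-22, 30)) = 58.0086
d((-23, -28), (-27, 17)) = 45.1774
d((-23, -28), (23, -28)) = 46.0
d((-23, -28), (-23, 20)) = 48.0
d((-23, -28), (27, 9)) = 62.2013
d((-23, -28), (-8, -28)) = 15.0
d((12, 9), (-22, 30)) = 39.9625
d((12, 9), (-27, 17)) = 39.8121
d((12, 9), (23, -28)) = 38.6005
d((12, 9), (-23, 20)) = 36.6879
d((12, 9), (27, 9)) = 15.0
d((12, 9), (-8, -28)) = 42.0595
d((-22, 30), (-27, 17)) = 13.9284
d((-22, 30), (23, -28)) = 73.4098
d((-22, 30), (-23, 20)) = 10.0499
d((-22, 30), (27, 9)) = 53.3104
d((-22, 30), (-8, -28)) = 59.6657
d((-27, 17), (23, -28)) = 67.2681
d((-27, 17), (-23, 20)) = 5.0 <-- minimum
d((-27, 17), (27, 9)) = 54.5894
d((-27, 17), (-8, -28)) = 48.8467
d((23, -28), (-23, 20)) = 66.4831
d((23, -28), (27, 9)) = 37.2156
d((23, -28), (-8, -28)) = 31.0
d((-23, 20), (27, 9)) = 51.1957
d((-23, 20), (-8, -28)) = 50.2892
d((27, 9), (-8, -28)) = 50.9313

Closest pair: (-27, 17) and (-23, 20) with distance 5.0

The closest pair is (-27, 17) and (-23, 20) with Euclidean distance 5.0. For 10 points, brute-force pairwise comparison is shown above. For large n, the divide-and-conquer algorithm (sort by x, recurse on halves, check the dividing strip) achieves O(n log n).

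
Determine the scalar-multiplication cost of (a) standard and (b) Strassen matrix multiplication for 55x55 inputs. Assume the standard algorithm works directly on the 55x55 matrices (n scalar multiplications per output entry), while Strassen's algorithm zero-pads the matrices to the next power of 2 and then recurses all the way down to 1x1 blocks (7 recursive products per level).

Matrix multiplication for 55x55 matrices:

Strassen's algorithm requires power-of-2 dimensions. Pad 55x55 to 64x64 (next power of 2).

Standard algorithm: 55^3 = 166375 multiplications
Strassen's algorithm: 7^(log2(64)) = 7^6 = 117649 multiplications
Savings: 166375 - 117649 = 48726 multiplications

Standard: 166375 multiplications (55^3). Strassen: 117649 multiplications (7^6, after padding to 64x64). Strassen reduces 8 recursive multiplications to 7 at each level.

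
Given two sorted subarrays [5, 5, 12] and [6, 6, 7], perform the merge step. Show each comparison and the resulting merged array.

Merging process:

Compare 5 vs 6: take 5 from left. Merged: [5]
Compare 5 vs 6: take 5 from left. Merged: [5, 5]
Compare 12 vs 6: take 6 from right. Merged: [5, 5, 6]
Compare 12 vs 6: take 6 from right. Merged: [5, 5, 6, 6]
Compare 12 vs 7: take 7 from right. Merged: [5, 5, 6, 6, 7]
Append remaining from left: [12]. Merged: [5, 5, 6, 6, 7, 12]

Final merged array: [5, 5, 6, 6, 7, 12]
Total comparisons: 5

The merged array is [5, 5, 6, 6, 7, 12], requiring 5 comparisons. The merge step runs in O(n) time where n is the total number of elements.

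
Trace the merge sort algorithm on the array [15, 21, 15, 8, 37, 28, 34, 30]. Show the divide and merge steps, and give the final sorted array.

Merge sort trace:

Split: [15, 21, 15, 8, 37, 28, 34, 30] -> [15, 21, 15, 8] and [37, 28, 34, 30]
  Split: [15, 21, 15, 8] -> [15, 21] and [15, 8]
    Split: [15, 21] -> [15] and [21]
    Merge: [15] + [21] -> [15, 21]
    Split: [15, 8] -> [15] and [8]
    Merge: [15] + [8] -> [8, 15]
  Merge: [15, 21] + [8, 15] -> [8, 15, 15, 21]
  Split: [37, 28, 34, 30] -> [37, 28] and [34, 30]
    Split: [37, 28] -> [37] and [28]
    Merge: [37] + [28] -> [28, 37]
    Split: [34, 30] -> [34] and [30]
    Merge: [34] + [30] -> [30, 34]
  Merge: [28, 37] + [30, 34] -> [28, 30, 34, 37]
Merge: [8, 15, 15, 21] + [28, 30, 34, 37] -> [8, 15, 15, 21, 28, 30, 34, 37]

Final sorted array: [8, 15, 15, 21, 28, 30, 34, 37]

The merge sort proceeds by recursively splitting the array and merging sorted halves.
After all merges, the sorted array is [8, 15, 15, 21, 28, 30, 34, 37].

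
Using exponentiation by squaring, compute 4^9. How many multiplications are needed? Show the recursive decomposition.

Computing 4^9 by squaring (build up from 4^1; each line after the first costs one multiplication):

4^1 = 4
4^2 = (4^1)^2 = 4^2 = 16
4^4 = (4^2)^2 = 16^2 = 256
4^8 = (4^4)^2 = 256^2 = 65536
4^9 = 4 * 4^8 = 4 * 65536 = 262144

Result: 262144
Multiplications needed: 4 (4 lines after 4^1)

4^9 = 262144. Using exponentiation by squaring, this requires 4 multiplications. The key idea: if the exponent is even, square the half-power; if odd, multiply by the base once.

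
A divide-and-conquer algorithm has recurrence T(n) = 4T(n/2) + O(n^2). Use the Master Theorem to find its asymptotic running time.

Master Theorem for T(n) = 4T(n/2) + O(n^2):

a = 4, b = 2, c = 2
log_b(a) = log_2(4) = 2.0000

Case 2: c = 2 = log_2(4) = 2.0000
T(n) = O(n^2 log n) = O(n^2 log n)

For T(n) = 4T(n/2) + O(n^2): log_2(4) = 2.0000. This is Case 2 of the Master Theorem (c = log_b(a), equal work at all levels), giving O(n^2 log n).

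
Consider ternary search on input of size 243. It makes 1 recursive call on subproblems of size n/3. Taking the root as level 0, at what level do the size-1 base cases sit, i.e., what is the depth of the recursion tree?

For divide and conquer with division factor 3:

Problem sizes at each level:
Level 0: 243
Level 1: 81
Level 2: 27
Level 3: 9
Level 4: 3
Level 5: 1

The root is level 0 and the size-1 base case is level 5 (the tree spans levels 0 through 5, i.e. 6 levels counting the root), so the depth is the number of divisions: log_3(243) = 5

The recursion tree depth is log_3(243) = 5. At each level, the problem size is divided by 3, so it takes 5 divisions to reduce to a base case of size 1. The algorithm makes 1 recursive call at each level.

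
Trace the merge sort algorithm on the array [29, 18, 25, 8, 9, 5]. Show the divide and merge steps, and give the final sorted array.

Merge sort trace:

Split: [29, 18, 25, 8, 9, 5] -> [29, 18, 25] and [8, 9, 5]
  Split: [29, 18, 25] -> [29] and [18, 25]
    Split: [18, 25] -> [18] and [25]
    Merge: [18] + [25] -> [18, 25]
  Merge: [29] + [18, 25] -> [18, 25, 29]
  Split: [8, 9, 5] -> [8] and [9, 5]
    Split: [9, 5] -> [9] and [5]
    Merge: [9] + [5] -> [5, 9]
  Merge: [8] + [5, 9] -> [5, 8, 9]
Merge: [18, 25, 29] + [5, 8, 9] -> [5, 8, 9, 18, 25, 29]

Final sorted array: [5, 8, 9, 18, 25, 29]

The merge sort proceeds by recursively splitting the array and merging sorted halves.
After all merges, the sorted array is [5, 8, 9, 18, 25, 29].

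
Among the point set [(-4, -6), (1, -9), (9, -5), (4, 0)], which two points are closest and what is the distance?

Computing all pairwise distances among 4 points:

d((-4, -6), (1, -9)) = 5.831 <-- minimum
d((-4, -6), (9, -5)) = 13.0384
d((-4, -6), (4, 0)) = 10.0
d((1, -9), (9, -5)) = 8.9443
d((1, -9), (4, 0)) = 9.4868
d((9, -5), (4, 0)) = 7.0711

Closest pair: (-4, -6) and (1, -9) with distance 5.831

The closest pair is (-4, -6) and (1, -9) with Euclidean distance 5.831. For 4 points, brute-force pairwise comparison is shown above. For large n, the divide-and-conquer algorithm (sort by x, recurse on halves, check the dividing strip) achieves O(n log n).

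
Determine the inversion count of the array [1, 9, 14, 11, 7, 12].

Finding inversions in [1, 9, 14, 11, 7, 12]:

(1, 4): arr[1]=9 > arr[4]=7
(2, 3): arr[2]=14 > arr[3]=11
(2, 4): arr[2]=14 > arr[4]=7
(2, 5): arr[2]=14 > arr[5]=12
(3, 4): arr[3]=11 > arr[4]=7

Total inversions: 5

The array has 5 inversion(s): (1,4), (2,3), (2,4), (2,5), (3,4). Each pair (i,j) satisfies i < j and arr[i] > arr[j].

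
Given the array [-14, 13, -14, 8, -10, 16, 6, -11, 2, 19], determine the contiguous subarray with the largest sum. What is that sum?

Using Kadane's algorithm on [-14, 13, -14, 8, -10, 16, 6, -11, 2, 19]:

Scanning through the array:
Position 1 (value 13): max_ending_here = 13, max_so_far = 13
Position 2 (value -14): max_ending_here = -1, max_so_far = 13
Position 3 (value 8): max_ending_here = 8, max_so_far = 13
Position 4 (value -10): max_ending_here = -2, max_so_far = 13
Position 5 (value 16): max_ending_here = 16, max_so_far = 16
Position 6 (value 6): max_ending_here = 22, max_so_far = 22
Position 7 (value -11): max_ending_here = 11, max_so_far = 22
Position 8 (value 2): max_ending_here = 13, max_so_far = 22
Position 9 (value 19): max_ending_here = 32, max_so_far = 32

Maximum subarray: [16, 6, -11, 2, 19]
Maximum sum: 32

The maximum subarray is [16, 6, -11, 2, 19] with sum 32. This subarray runs from index 5 to index 9.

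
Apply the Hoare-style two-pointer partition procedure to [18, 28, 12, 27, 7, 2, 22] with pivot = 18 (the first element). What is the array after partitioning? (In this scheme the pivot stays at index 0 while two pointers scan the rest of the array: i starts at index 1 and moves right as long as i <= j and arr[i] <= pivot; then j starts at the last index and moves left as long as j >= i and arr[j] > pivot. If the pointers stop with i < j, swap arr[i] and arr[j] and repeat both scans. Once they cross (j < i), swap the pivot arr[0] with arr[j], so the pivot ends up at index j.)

Hoare-style two-pointer partition with pivot = 18:

Initial array: [18, 28, 12, 27, 7, 2, 22]

Pointers start at i = 1, j = 6.
i stops at index 1 (arr[1]=28 > 18), j stops at index 5 (arr[5]=2 <= 18): swap arr[1] and arr[5], array becomes [18, 2, 12, 27, 7, 28, 22]
i stops at index 3 (arr[3]=27 > 18), j stops at index 4 (arr[4]=7 <= 18): swap arr[3] and arr[4], array becomes [18, 2, 12, 7, 27, 28, 22]
i ends at 4, j ends at 3: the pointers have crossed (j < i), so scanning stops.

Swap pivot arr[0] with arr[3] to place pivot at position 3: [7, 2, 12, 18, 27, 28, 22]
Pivot position: 3

After partitioning with pivot 18, the array becomes [7, 2, 12, 18, 27, 28, 22]. The pivot is placed at index 3. All elements to the left of the pivot are <= 18, and all elements to the right are > 18.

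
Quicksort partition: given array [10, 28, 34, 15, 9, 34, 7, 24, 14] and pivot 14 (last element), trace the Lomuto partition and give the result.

Lomuto partition with pivot = 14:

Initial array: [10, 28, 34, 15, 9, 34, 7, 24, 14]

arr[0]=10 <= 14: swap with position 0, array becomes [10, 28, 34, 15, 9, 34, 7, 24, 14]
arr[1]=28 > 14: no swap
arr[2]=34 > 14: no swap
arr[3]=15 > 14: no swap
arr[4]=9 <= 14: swap with position 1, array becomes [10, 9, 34, 15, 28, 34, 7, 24, 14]
arr[5]=34 > 14: no swap
arr[6]=7 <= 14: swap with position 2, array becomes [10, 9, 7, 15, 28, 34, 34, 24, 14]
arr[7]=24 > 14: no swap

Place pivot at position 3: [10, 9, 7, 14, 28, 34, 34, 24, 15]
Pivot position: 3

After partitioning with pivot 14, the array becomes [10, 9, 7, 14, 28, 34, 34, 24, 15]. The pivot is placed at index 3. All elements to the left of the pivot are <= 14, and all elements to the right are > 14.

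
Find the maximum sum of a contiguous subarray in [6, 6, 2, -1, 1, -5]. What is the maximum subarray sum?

Using Kadane's algorithm on [6, 6, 2, -1, 1, -5]:

Scanning through the array:
Position 1 (value 6): max_ending_here = 12, max_so_far = 12
Position 2 (value 2): max_ending_here = 14, max_so_far = 14
Position 3 (value -1): max_ending_here = 13, max_so_far = 14
Position 4 (value 1): max_ending_here = 14, max_so_far = 14
Position 5 (value -5): max_ending_here = 9, max_so_far = 14

Maximum subarray: [6, 6, 2]
Maximum sum: 14

The maximum subarray is [6, 6, 2] with sum 14. This subarray runs from index 0 to index 2.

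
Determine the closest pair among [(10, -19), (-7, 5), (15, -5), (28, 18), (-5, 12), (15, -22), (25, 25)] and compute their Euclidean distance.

Computing all pairwise distances among 7 points:

d((10, -19), (-7, 5)) = 29.4109
d((10, -19), (15, -5)) = 14.8661
d((10, -19), (28, 18)) = 41.1461
d((10, -19), (-5, 12)) = 34.4384
d((10, -19), (15, -22)) = 5.831 <-- minimum
d((10, -19), (25, 25)) = 46.4866
d((-7, 5), (15, -5)) = 24.1661
d((-7, 5), (28, 18)) = 37.3363
d((-7, 5), (-5, 12)) = 7.2801
d((-7, 5), (15, -22)) = 34.8281
d((-7, 5), (25, 25)) = 37.7359
d((15, -5), (28, 18)) = 26.4197
d((15, -5), (-5, 12)) = 26.2488
d((15, -5), (15, -22)) = 17.0
d((15, -5), (25, 25)) = 31.6228
d((28, 18), (-5, 12)) = 33.541
d((28, 18), (15, -22)) = 42.0595
d((28, 18), (25, 25)) = 7.6158
d((-5, 12), (15, -22)) = 39.4462
d((-5, 12), (25, 25)) = 32.6956
d((15, -22), (25, 25)) = 48.0521

Closest pair: (10, -19) and (15, -22) with distance 5.831

The closest pair is (10, -19) and (15, -22) with Euclidean distance 5.831. For 7 points, brute-force pairwise comparison is shown above. For large n, the divide-and-conquer algorithm (sort by x, recurse on halves, check the dividing strip) achieves O(n log n).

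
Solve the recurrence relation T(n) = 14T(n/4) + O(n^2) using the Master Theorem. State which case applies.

Master Theorem for T(n) = 14T(n/4) + O(n^2):

a = 14, b = 4, c = 2
log_b(a) = log_4(14) = 1.9037

Case 3: c = 2 > log_4(14) = 1.9037
T(n) = O(n^2) = O(n^2)

For T(n) = 14T(n/4) + O(n^2): log_4(14) = 1.9037. This is Case 3 of the Master Theorem (c > log_b(a), work dominated by root), giving O(n^2).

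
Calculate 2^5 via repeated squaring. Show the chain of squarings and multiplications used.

Computing 2^5 by squaring (build up from 2^1; each line after the first costs one multiplication):

2^1 = 2
2^2 = (2^1)^2 = 2^2 = 4
2^4 = (2^2)^2 = 4^2 = 16
2^5 = 2 * 2^4 = 2 * 16 = 32

Result: 32
Multiplications needed: 3 (3 lines after 2^1)

2^5 = 32. Using exponentiation by squaring, this requires 3 multiplications. The key idea: if the exponent is even, square the half-power; if odd, multiply by the base once.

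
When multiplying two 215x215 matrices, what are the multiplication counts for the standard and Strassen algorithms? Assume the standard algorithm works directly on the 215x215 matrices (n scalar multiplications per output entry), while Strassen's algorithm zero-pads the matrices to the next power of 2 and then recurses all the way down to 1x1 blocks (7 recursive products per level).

Matrix multiplication for 215x215 matrices:

Strassen's algorithm requires power-of-2 dimensions. Pad 215x215 to 256x256 (next power of 2).

Standard algorithm: 215^3 = 9938375 multiplications
Strassen's algorithm: 7^(log2(256)) = 7^8 = 5764801 multiplications
Savings: 9938375 - 5764801 = 4173574 multiplications

Standard: 9938375 multiplications (215^3). Strassen: 5764801 multiplications (7^8, after padding to 256x256). Strassen reduces 8 recursive multiplications to 7 at each level.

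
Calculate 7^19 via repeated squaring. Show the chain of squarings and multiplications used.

Computing 7^19 by squaring (build up from 7^1; each line after the first costs one multiplication):

7^1 = 7
7^2 = (7^1)^2 = 7^2 = 49
7^4 = (7^2)^2 = 49^2 = 2401
7^8 = (7^4)^2 = 2401^2 = 5764801
7^9 = 7 * 7^8 = 7 * 5764801 = 40353607
7^18 = (7^9)^2 = 40353607^2 = 1628413597910449
7^19 = 7 * 7^18 = 7 * 1628413597910449 = 11398895185373143

Result: 11398895185373143
Multiplications needed: 6 (6 lines after 7^1)

7^19 = 11398895185373143. Using exponentiation by squaring, this requires 6 multiplications. The key idea: if the exponent is even, square the half-power; if odd, multiply by the base once.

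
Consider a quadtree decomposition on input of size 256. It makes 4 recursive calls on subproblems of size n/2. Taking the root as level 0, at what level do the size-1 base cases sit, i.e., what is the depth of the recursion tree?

For divide and conquer with division factor 2:

Problem sizes at each level:
Level 0: 256
Level 1: 128
Level 2: 64
Level 3: 32
Level 4: 16
Level 5: 8
Level 6: 4
Level 7: 2
Level 8: 1

The root is level 0 and the size-1 base case is level 8 (the tree spans levels 0 through 8, i.e. 9 levels counting the root), so the depth is the number of divisions: log_2(256) = 8

The recursion tree depth is log_2(256) = 8. At each level, the problem size is divided by 2, so it takes 8 divisions to reduce to a base case of size 1. The algorithm makes 4 recursive calls at each level.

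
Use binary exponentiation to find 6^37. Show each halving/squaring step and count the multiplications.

Computing 6^37 by squaring (build up from 6^1; each line after the first costs one multiplication):

6^1 = 6
6^2 = (6^1)^2 = 6^2 = 36
6^4 = (6^2)^2 = 36^2 = 1296
6^8 = (6^4)^2 = 1296^2 = 1679616
6^9 = 6 * 6^8 = 6 * 1679616 = 10077696
6^18 = (6^9)^2 = 10077696^2 = 101559956668416
6^36 = (6^18)^2 = 101559956668416^2 = 10314424798490535546171949056
6^37 = 6 * 6^36 = 6 * 10314424798490535546171949056 = 61886548790943213277031694336

Result: 61886548790943213277031694336
Multiplications needed: 7 (7 lines after 6^1)

6^37 = 61886548790943213277031694336. Using exponentiation by squaring, this requires 7 multiplications. The key idea: if the exponent is even, square the half-power; if odd, multiply by the base once.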